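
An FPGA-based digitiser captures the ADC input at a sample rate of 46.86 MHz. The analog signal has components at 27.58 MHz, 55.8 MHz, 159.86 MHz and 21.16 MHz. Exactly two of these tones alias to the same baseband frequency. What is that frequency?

19.28 MHz

fs/2 = 23.43 MHz.
27.58 MHz > fs/2 = 23.43 MHz, folds to fs − 27.58 MHz = 19.28 MHz.
55.8 MHz mod fs = 8.94 MHz.
8.94 MHz ≤ fs/2 = 23.43 MHz, appears at 8.94 MHz.
159.86 MHz mod fs = 19.28 MHz.
19.28 MHz ≤ fs/2 = 23.43 MHz, appears at 19.28 MHz.
21.16 MHz ≤ fs/2 = 23.43 MHz, passes unchanged.
27.58 MHz and 159.86 MHz both map to 19.28 MHz.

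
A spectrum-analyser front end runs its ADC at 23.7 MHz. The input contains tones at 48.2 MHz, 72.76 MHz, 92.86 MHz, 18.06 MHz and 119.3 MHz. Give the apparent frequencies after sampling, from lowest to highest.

fs/2 = 11.85 MHz.
48.2 MHz mod fs = 0.8 MHz.
0.8 MHz ≤ fs/2 = 11.85 MHz, appears at 0.8 MHz.
72.76 MHz mod fs = 1.66 MHz.
1.66 MHz ≤ fs/2 = 11.85 MHz, appears at 1.66 MHz.
92.86 MHz mod fs = 21.76 MHz.
21.76 MHz > fs/2 = 11.85 MHz, folds to fs − 21.76 MHz = 1.94 MHz.
18.06 MHz > fs/2 = 11.85 MHz, folds to fs − 18.06 MHz = 5.64 MHz.
119.3 MHz mod fs = 0.8 MHz.
0.8 MHz ≤ fs/2 = 11.85 MHz, appears at 0.8 MHz.
Distinct values: {0.8 MHz, 1.66 MHz, 1.94 MHz, 5.64 MHz}.

0.8 MHz, 1.66 MHz, 1.94 MHz, 5.64 MHz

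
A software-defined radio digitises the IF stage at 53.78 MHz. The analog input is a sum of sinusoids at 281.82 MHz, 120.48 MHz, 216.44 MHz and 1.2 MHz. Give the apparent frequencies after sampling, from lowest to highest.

fs/2 = 26.89 MHz.
281.82 MHz mod fs = 12.92 MHz.
12.92 MHz ≤ fs/2 = 26.89 MHz, appears at 12.92 MHz.
120.48 MHz mod fs = 12.92 MHz.
12.92 MHz ≤ fs/2 = 26.89 MHz, appears at 12.92 MHz.
216.44 MHz mod fs = 1.32 MHz.
1.32 MHz ≤ fs/2 = 26.89 MHz, appears at 1.32 MHz.
1.2 MHz ≤ fs/2 = 26.89 MHz, passes unchanged.
Distinct values: {1.2 MHz, 1.32 MHz, 12.92 MHz}.

1.2 MHz, 1.32 MHz, 12.92 MHz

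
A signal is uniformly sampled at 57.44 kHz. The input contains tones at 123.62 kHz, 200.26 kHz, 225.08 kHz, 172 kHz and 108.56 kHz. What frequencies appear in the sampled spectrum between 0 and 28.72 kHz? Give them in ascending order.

0.32 kHz, 4.68 kHz, 6.32 kHz, 8.74 kHz, 27.94 kHz

fs/2 = 28.72 kHz.
123.62 kHz mod fs = 8.74 kHz.
8.74 kHz ≤ fs/2 = 28.72 kHz, appears at 8.74 kHz.
200.26 kHz mod fs = 27.94 kHz.
27.94 kHz ≤ fs/2 = 28.72 kHz, appears at 27.94 kHz.
225.08 kHz mod fs = 52.76 kHz.
52.76 kHz > fs/2 = 28.72 kHz, folds to fs − 52.76 kHz = 4.68 kHz.
172 kHz mod fs = 57.12 kHz.
57.12 kHz > fs/2 = 28.72 kHz, folds to fs − 57.12 kHz = 0.32 kHz.
108.56 kHz mod fs = 51.12 kHz.
51.12 kHz > fs/2 = 28.72 kHz, folds to fs − 51.12 kHz = 6.32 kHz.
Distinct values: {0.32 kHz, 4.68 kHz, 6.32 kHz, 8.74 kHz, 27.94 kHz}.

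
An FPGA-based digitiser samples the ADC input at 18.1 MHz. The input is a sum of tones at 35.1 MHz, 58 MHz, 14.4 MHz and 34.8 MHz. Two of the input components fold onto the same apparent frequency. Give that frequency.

3.7 MHz

fs/2 = 9.05 MHz.
35.1 MHz mod fs = 17 MHz.
17 MHz > fs/2 = 9.05 MHz, folds to fs − 17 MHz = 1.1 MHz.
58 MHz mod fs = 3.7 MHz.
3.7 MHz ≤ fs/2 = 9.05 MHz, appears at 3.7 MHz.
14.4 MHz > fs/2 = 9.05 MHz, folds to fs − 14.4 MHz = 3.7 MHz.
34.8 MHz mod fs = 16.7 MHz.
16.7 MHz > fs/2 = 9.05 MHz, folds to fs − 16.7 MHz = 1.4 MHz.
14.4 MHz and 58 MHz both map to 3.7 MHz.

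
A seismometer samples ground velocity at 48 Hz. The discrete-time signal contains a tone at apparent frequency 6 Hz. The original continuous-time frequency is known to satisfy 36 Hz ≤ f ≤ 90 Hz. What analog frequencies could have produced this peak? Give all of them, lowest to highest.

42 Hz, 54 Hz, 90 Hz

Frequencies that alias to 6 Hz are k·fs ± 6 Hz for integer k ≥ 0.
k=0: 6 Hz.
k=1: 42 Hz, 54 Hz.
k=2: 90 Hz, 102 Hz.
k=3: 138 Hz, 150 Hz.
Within [36 Hz, 90 Hz]: 42 Hz, 54 Hz, 90 Hz.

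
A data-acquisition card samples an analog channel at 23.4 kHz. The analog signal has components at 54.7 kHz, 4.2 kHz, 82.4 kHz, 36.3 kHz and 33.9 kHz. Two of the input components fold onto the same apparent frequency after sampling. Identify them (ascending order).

33.9 kHz, 36.3 kHz

fs/2 = 11.7 kHz.
54.7 kHz mod fs = 7.9 kHz.
7.9 kHz ≤ fs/2 = 11.7 kHz, appears at 7.9 kHz.
4.2 kHz ≤ fs/2 = 11.7 kHz, passes unchanged.
82.4 kHz mod fs = 12.2 kHz.
12.2 kHz > fs/2 = 11.7 kHz, folds to fs − 12.2 kHz = 11.2 kHz.
36.3 kHz mod fs = 12.9 kHz.
12.9 kHz > fs/2 = 11.7 kHz, folds to fs − 12.9 kHz = 10.5 kHz.
33.9 kHz mod fs = 10.5 kHz.
10.5 kHz ≤ fs/2 = 11.7 kHz, appears at 10.5 kHz.
33.9 kHz and 36.3 kHz both map to 10.5 kHz.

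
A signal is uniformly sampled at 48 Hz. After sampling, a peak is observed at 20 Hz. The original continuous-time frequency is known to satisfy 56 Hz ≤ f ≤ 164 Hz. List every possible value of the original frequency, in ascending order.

Frequencies that alias to 20 Hz are k·fs ± 20 Hz for integer k ≥ 0.
k=0: 20 Hz.
k=1: 28 Hz, 68 Hz.
k=2: 76 Hz, 116 Hz.
k=3: 124 Hz, 164 Hz.
k=4: 172 Hz, 212 Hz.
Within [56 Hz, 164 Hz]: 68 Hz, 76 Hz, 116 Hz, 124 Hz, 164 Hz.

68 Hz, 76 Hz, 116 Hz, 124 Hz, 164 Hz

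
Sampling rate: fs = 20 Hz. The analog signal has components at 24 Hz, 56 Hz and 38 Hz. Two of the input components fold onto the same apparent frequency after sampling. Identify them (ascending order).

24 Hz, 56 Hz

fs/2 = 10 Hz.
24 Hz mod fs = 4 Hz.
4 Hz ≤ fs/2 = 10 Hz, appears at 4 Hz.
56 Hz mod fs = 16 Hz.
16 Hz > fs/2 = 10 Hz, folds to fs − 16 Hz = 4 Hz.
38 Hz mod fs = 18 Hz.
18 Hz > fs/2 = 10 Hz, folds to fs − 18 Hz = 2 Hz.
24 Hz and 56 Hz both map to 4 Hz.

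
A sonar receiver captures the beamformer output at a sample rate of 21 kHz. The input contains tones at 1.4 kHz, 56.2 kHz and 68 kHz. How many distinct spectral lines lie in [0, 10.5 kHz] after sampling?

fs/2 = 10.5 kHz.
1.4 kHz ≤ fs/2 = 10.5 kHz, passes unchanged.
56.2 kHz mod fs = 14.2 kHz.
14.2 kHz > fs/2 = 10.5 kHz, folds to fs − 14.2 kHz = 6.8 kHz.
68 kHz mod fs = 5 kHz.
5 kHz ≤ fs/2 = 10.5 kHz, appears at 5 kHz.
Distinct values: {1.4 kHz, 5 kHz, 6.8 kHz} → 3.

3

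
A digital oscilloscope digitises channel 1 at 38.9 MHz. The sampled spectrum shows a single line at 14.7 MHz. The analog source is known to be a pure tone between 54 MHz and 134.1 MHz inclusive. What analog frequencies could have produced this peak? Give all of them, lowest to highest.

63.1 MHz, 92.5 MHz, 102 MHz, 131.4 MHz

Frequencies that alias to 14.7 MHz are k·fs ± 14.7 MHz for integer k ≥ 0.
k=0: 14.7 MHz.
k=1: 24.2 MHz, 53.6 MHz.
k=2: 63.1 MHz, 92.5 MHz.
k=3: 102 MHz, 131.4 MHz.
k=4: 140.9 MHz, 170.3 MHz.
Within [54 MHz, 134.1 MHz]: 63.1 MHz, 92.5 MHz, 102 MHz, 131.4 MHz.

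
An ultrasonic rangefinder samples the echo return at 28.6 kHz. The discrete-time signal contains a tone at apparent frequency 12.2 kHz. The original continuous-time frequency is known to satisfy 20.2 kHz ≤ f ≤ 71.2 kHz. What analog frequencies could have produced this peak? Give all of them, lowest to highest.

Frequencies that alias to 12.2 kHz are k·fs ± 12.2 kHz for integer k ≥ 0.
k=0: 12.2 kHz.
k=1: 16.4 kHz, 40.8 kHz.
k=2: 45 kHz, 69.4 kHz.
k=3: 73.6 kHz, 98 kHz.
Within [20.2 kHz, 71.2 kHz]: 40.8 kHz, 45 kHz, 69.4 kHz.

40.8 kHz, 45 kHz, 69.4 kHz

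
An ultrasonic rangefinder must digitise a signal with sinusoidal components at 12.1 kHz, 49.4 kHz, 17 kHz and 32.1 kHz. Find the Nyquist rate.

98.8 kHz

Highest-frequency component: 49.4 kHz.
Nyquist rate = 2 × 49.4 kHz = 98.8 kHz.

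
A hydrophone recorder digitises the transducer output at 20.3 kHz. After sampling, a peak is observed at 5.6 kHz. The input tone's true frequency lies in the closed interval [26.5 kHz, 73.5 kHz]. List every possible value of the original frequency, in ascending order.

35 kHz, 46.2 kHz, 55.3 kHz, 66.5 kHz

Frequencies that alias to 5.6 kHz are k·fs ± 5.6 kHz for integer k ≥ 0.
k=0: 5.6 kHz.
k=1: 14.7 kHz, 25.9 kHz.
k=2: 35 kHz, 46.2 kHz.
k=3: 55.3 kHz, 66.5 kHz.
k=4: 75.6 kHz, 86.8 kHz.
Within [26.5 kHz, 73.5 kHz]: 35 kHz, 46.2 kHz, 55.3 kHz, 66.5 kHz.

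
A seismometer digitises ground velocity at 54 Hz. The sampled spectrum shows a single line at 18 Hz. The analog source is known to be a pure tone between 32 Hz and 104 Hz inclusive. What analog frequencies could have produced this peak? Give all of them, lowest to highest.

Frequencies that alias to 18 Hz are k·fs ± 18 Hz for integer k ≥ 0.
k=0: 18 Hz.
k=1: 36 Hz, 72 Hz.
k=2: 90 Hz, 126 Hz.
k=3: 144 Hz, 180 Hz.
Within [32 Hz, 104 Hz]: 36 Hz, 72 Hz, 90 Hz.

36 Hz, 72 Hz, 90 Hz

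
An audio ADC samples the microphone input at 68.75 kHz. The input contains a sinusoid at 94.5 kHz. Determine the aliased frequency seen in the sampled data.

25.75 kHz

94.5 kHz mod fs = 25.75 kHz.
25.75 kHz ≤ fs/2 = 34.375 kHz, appears at 25.75 kHz.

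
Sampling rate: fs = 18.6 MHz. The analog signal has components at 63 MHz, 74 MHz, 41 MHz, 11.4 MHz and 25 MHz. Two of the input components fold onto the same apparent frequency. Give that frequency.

fs/2 = 9.3 MHz.
63 MHz mod fs = 7.2 MHz.
7.2 MHz ≤ fs/2 = 9.3 MHz, appears at 7.2 MHz.
74 MHz mod fs = 18.2 MHz.
18.2 MHz > fs/2 = 9.3 MHz, folds to fs − 18.2 MHz = 0.4 MHz.
41 MHz mod fs = 3.8 MHz.
3.8 MHz ≤ fs/2 = 9.3 MHz, appears at 3.8 MHz.
11.4 MHz > fs/2 = 9.3 MHz, folds to fs − 11.4 MHz = 7.2 MHz.
25 MHz mod fs = 6.4 MHz.
6.4 MHz ≤ fs/2 = 9.3 MHz, appears at 6.4 MHz.
11.4 MHz and 63 MHz both map to 7.2 MHz.

7.2 MHz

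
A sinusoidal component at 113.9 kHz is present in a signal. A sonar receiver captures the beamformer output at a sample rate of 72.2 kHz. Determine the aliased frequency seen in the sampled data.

113.9 kHz mod fs = 41.7 kHz.
41.7 kHz > fs/2 = 36.1 kHz, folds to fs − 41.7 kHz = 30.5 kHz.

30.5 kHz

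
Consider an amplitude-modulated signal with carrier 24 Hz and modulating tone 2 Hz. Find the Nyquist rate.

52 Hz

AM sidebands sit at fc ± fm = 22 Hz and 26 Hz.
Highest-frequency component: 26 Hz.
Nyquist rate = 2 × 26 Hz = 52 Hz.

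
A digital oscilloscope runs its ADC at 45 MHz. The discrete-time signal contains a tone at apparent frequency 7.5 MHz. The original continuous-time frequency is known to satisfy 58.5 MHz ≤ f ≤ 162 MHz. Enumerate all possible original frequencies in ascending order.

82.5 MHz, 97.5 MHz, 127.5 MHz, 142.5 MHz

Frequencies that alias to 7.5 MHz are k·fs ± 7.5 MHz for integer k ≥ 0.
k=0: 7.5 MHz.
k=1: 37.5 MHz, 52.5 MHz.
k=2: 82.5 MHz, 97.5 MHz.
k=3: 127.5 MHz, 142.5 MHz.
k=4: 172.5 MHz, 187.5 MHz.
Within [58.5 MHz, 162 MHz]: 82.5 MHz, 97.5 MHz, 127.5 MHz, 142.5 MHz.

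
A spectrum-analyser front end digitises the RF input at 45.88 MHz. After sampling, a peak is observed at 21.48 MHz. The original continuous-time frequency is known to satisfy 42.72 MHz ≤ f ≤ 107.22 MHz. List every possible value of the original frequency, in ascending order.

67.36 MHz, 70.28 MHz

Frequencies that alias to 21.48 MHz are k·fs ± 21.48 MHz for integer k ≥ 0.
k=0: 21.48 MHz.
k=1: 24.4 MHz, 67.36 MHz.
k=2: 70.28 MHz, 113.24 MHz.
k=3: 116.16 MHz, 159.12 MHz.
Within [42.72 MHz, 107.22 MHz]: 67.36 MHz, 70.28 MHz.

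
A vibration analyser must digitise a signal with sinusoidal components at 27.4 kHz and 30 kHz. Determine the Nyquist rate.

60 kHz

Highest-frequency component: 30 kHz.
Nyquist rate = 2 × 30 kHz = 60 kHz.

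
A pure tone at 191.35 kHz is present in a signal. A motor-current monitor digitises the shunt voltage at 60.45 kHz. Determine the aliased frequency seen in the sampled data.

191.35 kHz mod fs = 10 kHz.
10 kHz ≤ fs/2 = 30.225 kHz, appears at 10 kHz.

10 kHz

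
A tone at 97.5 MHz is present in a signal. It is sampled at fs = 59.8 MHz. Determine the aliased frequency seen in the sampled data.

97.5 MHz mod fs = 37.7 MHz.
37.7 MHz > fs/2 = 29.9 MHz, folds to fs − 37.7 MHz = 22.1 MHz.

22.1 MHz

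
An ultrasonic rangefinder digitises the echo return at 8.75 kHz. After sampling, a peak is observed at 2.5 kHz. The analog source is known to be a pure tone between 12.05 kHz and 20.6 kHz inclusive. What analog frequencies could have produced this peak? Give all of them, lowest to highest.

Frequencies that alias to 2.5 kHz are k·fs ± 2.5 kHz for integer k ≥ 0.
k=0: 2.5 kHz.
k=1: 6.25 kHz, 11.25 kHz.
k=2: 15 kHz, 20 kHz.
k=3: 23.75 kHz, 28.75 kHz.
Within [12.05 kHz, 20.6 kHz]: 15 kHz, 20 kHz.

15 kHz, 20 kHz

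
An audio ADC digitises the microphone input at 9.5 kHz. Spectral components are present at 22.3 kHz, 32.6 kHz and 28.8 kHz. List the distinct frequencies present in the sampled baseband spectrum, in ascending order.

fs/2 = 4.75 kHz.
22.3 kHz mod fs = 3.3 kHz.
3.3 kHz ≤ fs/2 = 4.75 kHz, appears at 3.3 kHz.
32.6 kHz mod fs = 4.1 kHz.
4.1 kHz ≤ fs/2 = 4.75 kHz, appears at 4.1 kHz.
28.8 kHz mod fs = 0.3 kHz.
0.3 kHz ≤ fs/2 = 4.75 kHz, appears at 0.3 kHz.
Distinct values: {0.3 kHz, 3.3 kHz, 4.1 kHz}.

0.3 kHz, 3.3 kHz, 4.1 kHz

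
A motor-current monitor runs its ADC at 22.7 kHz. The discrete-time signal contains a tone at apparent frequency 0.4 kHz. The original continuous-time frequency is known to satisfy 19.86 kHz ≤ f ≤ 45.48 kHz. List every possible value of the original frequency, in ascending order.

22.3 kHz, 23.1 kHz, 45 kHz

Frequencies that alias to 0.4 kHz are k·fs ± 0.4 kHz for integer k ≥ 0.
k=0: 0.4 kHz.
k=1: 22.3 kHz, 23.1 kHz.
k=2: 45 kHz, 45.8 kHz.
k=3: 67.7 kHz, 68.5 kHz.
Within [19.86 kHz, 45.48 kHz]: 22.3 kHz, 23.1 kHz, 45 kHz.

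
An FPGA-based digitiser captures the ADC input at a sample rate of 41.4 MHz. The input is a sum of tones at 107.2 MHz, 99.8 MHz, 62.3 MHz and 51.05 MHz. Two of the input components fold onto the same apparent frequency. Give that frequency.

17 MHz

fs/2 = 20.7 MHz.
107.2 MHz mod fs = 24.4 MHz.
24.4 MHz > fs/2 = 20.7 MHz, folds to fs − 24.4 MHz = 17 MHz.
99.8 MHz mod fs = 17 MHz.
17 MHz ≤ fs/2 = 20.7 MHz, appears at 17 MHz.
62.3 MHz mod fs = 20.9 MHz.
20.9 MHz > fs/2 = 20.7 MHz, folds to fs − 20.9 MHz = 20.5 MHz.
51.05 MHz mod fs = 9.65 MHz.
9.65 MHz ≤ fs/2 = 20.7 MHz, appears at 9.65 MHz.
99.8 MHz and 107.2 MHz both map to 17 MHz.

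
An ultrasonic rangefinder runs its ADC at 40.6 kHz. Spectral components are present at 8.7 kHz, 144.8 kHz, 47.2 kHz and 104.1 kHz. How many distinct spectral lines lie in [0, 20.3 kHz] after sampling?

fs/2 = 20.3 kHz.
8.7 kHz ≤ fs/2 = 20.3 kHz, passes unchanged.
144.8 kHz mod fs = 23 kHz.
23 kHz > fs/2 = 20.3 kHz, folds to fs − 23 kHz = 17.6 kHz.
47.2 kHz mod fs = 6.6 kHz.
6.6 kHz ≤ fs/2 = 20.3 kHz, appears at 6.6 kHz.
104.1 kHz mod fs = 22.9 kHz.
22.9 kHz > fs/2 = 20.3 kHz, folds to fs − 22.9 kHz = 17.7 kHz.
Distinct values: {6.6 kHz, 8.7 kHz, 17.6 kHz, 17.7 kHz} → 4.

4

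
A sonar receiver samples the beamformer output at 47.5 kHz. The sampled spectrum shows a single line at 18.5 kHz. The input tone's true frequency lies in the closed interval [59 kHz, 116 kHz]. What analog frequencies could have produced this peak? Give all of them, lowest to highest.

66 kHz, 76.5 kHz, 113.5 kHz

Frequencies that alias to 18.5 kHz are k·fs ± 18.5 kHz for integer k ≥ 0.
k=0: 18.5 kHz.
k=1: 29 kHz, 66 kHz.
k=2: 76.5 kHz, 113.5 kHz.
k=3: 124 kHz, 161 kHz.
Within [59 kHz, 116 kHz]: 66 kHz, 76.5 kHz, 113.5 kHz.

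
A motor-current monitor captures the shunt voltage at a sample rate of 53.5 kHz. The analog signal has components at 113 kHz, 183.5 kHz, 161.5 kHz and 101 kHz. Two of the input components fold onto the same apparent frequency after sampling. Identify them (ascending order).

101 kHz, 113 kHz

fs/2 = 26.75 kHz.
113 kHz mod fs = 6 kHz.
6 kHz ≤ fs/2 = 26.75 kHz, appears at 6 kHz.
183.5 kHz mod fs = 23 kHz.
23 kHz ≤ fs/2 = 26.75 kHz, appears at 23 kHz.
161.5 kHz mod fs = 1 kHz.
1 kHz ≤ fs/2 = 26.75 kHz, appears at 1 kHz.
101 kHz mod fs = 47.5 kHz.
47.5 kHz > fs/2 = 26.75 kHz, folds to fs − 47.5 kHz = 6 kHz.
101 kHz and 113 kHz both map to 6 kHz.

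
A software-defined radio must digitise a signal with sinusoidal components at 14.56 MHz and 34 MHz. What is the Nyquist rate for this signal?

Highest-frequency component: 34 MHz.
Nyquist rate = 2 × 34 MHz = 68 MHz.

68 MHz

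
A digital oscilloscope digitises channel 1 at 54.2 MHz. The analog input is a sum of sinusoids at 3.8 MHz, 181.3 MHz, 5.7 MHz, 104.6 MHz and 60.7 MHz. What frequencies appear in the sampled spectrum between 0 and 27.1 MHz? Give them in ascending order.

fs/2 = 27.1 MHz.
3.8 MHz ≤ fs/2 = 27.1 MHz, passes unchanged.
181.3 MHz mod fs = 18.7 MHz.
18.7 MHz ≤ fs/2 = 27.1 MHz, appears at 18.7 MHz.
5.7 MHz ≤ fs/2 = 27.1 MHz, passes unchanged.
104.6 MHz mod fs = 50.4 MHz.
50.4 MHz > fs/2 = 27.1 MHz, folds to fs − 50.4 MHz = 3.8 MHz.
60.7 MHz mod fs = 6.5 MHz.
6.5 MHz ≤ fs/2 = 27.1 MHz, appears at 6.5 MHz.
Distinct values: {3.8 MHz, 5.7 MHz, 6.5 MHz, 18.7 MHz}.

3.8 MHz, 5.7 MHz, 6.5 MHz, 18.7 MHz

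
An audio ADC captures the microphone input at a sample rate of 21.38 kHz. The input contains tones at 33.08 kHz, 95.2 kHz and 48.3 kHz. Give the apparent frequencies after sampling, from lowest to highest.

5.54 kHz, 9.68 kHz

fs/2 = 10.69 kHz.
33.08 kHz mod fs = 11.7 kHz.
11.7 kHz > fs/2 = 10.69 kHz, folds to fs − 11.7 kHz = 9.68 kHz.
95.2 kHz mod fs = 9.68 kHz.
9.68 kHz ≤ fs/2 = 10.69 kHz, appears at 9.68 kHz.
48.3 kHz mod fs = 5.54 kHz.
5.54 kHz ≤ fs/2 = 10.69 kHz, appears at 5.54 kHz.
Distinct values: {5.54 kHz, 9.68 kHz}.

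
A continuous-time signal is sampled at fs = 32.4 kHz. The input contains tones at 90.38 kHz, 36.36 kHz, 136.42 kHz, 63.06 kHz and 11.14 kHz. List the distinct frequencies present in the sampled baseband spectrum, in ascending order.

1.74 kHz, 3.96 kHz, 6.82 kHz, 11.14 kHz

fs/2 = 16.2 kHz.
90.38 kHz mod fs = 25.58 kHz.
25.58 kHz > fs/2 = 16.2 kHz, folds to fs − 25.58 kHz = 6.82 kHz.
36.36 kHz mod fs = 3.96 kHz.
3.96 kHz ≤ fs/2 = 16.2 kHz, appears at 3.96 kHz.
136.42 kHz mod fs = 6.82 kHz.
6.82 kHz ≤ fs/2 = 16.2 kHz, appears at 6.82 kHz.
63.06 kHz mod fs = 30.66 kHz.
30.66 kHz > fs/2 = 16.2 kHz, folds to fs − 30.66 kHz = 1.74 kHz.
11.14 kHz ≤ fs/2 = 16.2 kHz, passes unchanged.
Distinct values: {1.74 kHz, 3.96 kHz, 6.82 kHz, 11.14 kHz}.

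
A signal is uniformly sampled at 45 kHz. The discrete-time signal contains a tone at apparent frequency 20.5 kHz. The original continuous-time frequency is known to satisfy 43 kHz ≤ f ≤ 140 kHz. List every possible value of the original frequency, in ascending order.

65.5 kHz, 69.5 kHz, 110.5 kHz, 114.5 kHz

Frequencies that alias to 20.5 kHz are k·fs ± 20.5 kHz for integer k ≥ 0.
k=0: 20.5 kHz.
k=1: 24.5 kHz, 65.5 kHz.
k=2: 69.5 kHz, 110.5 kHz.
k=3: 114.5 kHz, 155.5 kHz.
k=4: 159.5 kHz, 200.5 kHz.
Within [43 kHz, 140 kHz]: 65.5 kHz, 69.5 kHz, 110.5 kHz, 114.5 kHz.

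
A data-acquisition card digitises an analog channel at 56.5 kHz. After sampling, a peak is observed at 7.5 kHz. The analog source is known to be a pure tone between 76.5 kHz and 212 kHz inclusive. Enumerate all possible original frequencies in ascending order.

Frequencies that alias to 7.5 kHz are k·fs ± 7.5 kHz for integer k ≥ 0.
k=0: 7.5 kHz.
k=1: 49 kHz, 64 kHz.
k=2: 105.5 kHz, 120.5 kHz.
k=3: 162 kHz, 177 kHz.
k=4: 218.5 kHz, 233.5 kHz.
Within [76.5 kHz, 212 kHz]: 105.5 kHz, 120.5 kHz, 162 kHz, 177 kHz.

105.5 kHz, 120.5 kHz, 162 kHz, 177 kHz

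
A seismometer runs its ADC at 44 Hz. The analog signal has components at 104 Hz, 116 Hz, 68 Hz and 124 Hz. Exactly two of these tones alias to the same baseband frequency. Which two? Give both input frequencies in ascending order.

fs/2 = 22 Hz.
104 Hz mod fs = 16 Hz.
16 Hz ≤ fs/2 = 22 Hz, appears at 16 Hz.
116 Hz mod fs = 28 Hz.
28 Hz > fs/2 = 22 Hz, folds to fs − 28 Hz = 16 Hz.
68 Hz mod fs = 24 Hz.
24 Hz > fs/2 = 22 Hz, folds to fs − 24 Hz = 20 Hz.
124 Hz mod fs = 36 Hz.
36 Hz > fs/2 = 22 Hz, folds to fs − 36 Hz = 8 Hz.
104 Hz and 116 Hz both map to 16 Hz.

104 Hz, 116 Hz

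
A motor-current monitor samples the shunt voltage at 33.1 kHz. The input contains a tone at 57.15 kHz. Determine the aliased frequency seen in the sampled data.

9.05 kHz

57.15 kHz mod fs = 24.05 kHz.
24.05 kHz > fs/2 = 16.55 kHz, folds to fs − 24.05 kHz = 9.05 kHz.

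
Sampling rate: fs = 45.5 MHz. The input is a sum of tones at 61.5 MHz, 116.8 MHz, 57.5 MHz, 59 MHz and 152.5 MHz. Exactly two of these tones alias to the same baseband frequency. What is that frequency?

16 MHz

fs/2 = 22.75 MHz.
61.5 MHz mod fs = 16 MHz.
16 MHz ≤ fs/2 = 22.75 MHz, appears at 16 MHz.
116.8 MHz mod fs = 25.8 MHz.
25.8 MHz > fs/2 = 22.75 MHz, folds to fs − 25.8 MHz = 19.7 MHz.
57.5 MHz mod fs = 12 MHz.
12 MHz ≤ fs/2 = 22.75 MHz, appears at 12 MHz.
59 MHz mod fs = 13.5 MHz.
13.5 MHz ≤ fs/2 = 22.75 MHz, appears at 13.5 MHz.
152.5 MHz mod fs = 16 MHz.
16 MHz ≤ fs/2 = 22.75 MHz, appears at 16 MHz.
61.5 MHz and 152.5 MHz both map to 16 MHz.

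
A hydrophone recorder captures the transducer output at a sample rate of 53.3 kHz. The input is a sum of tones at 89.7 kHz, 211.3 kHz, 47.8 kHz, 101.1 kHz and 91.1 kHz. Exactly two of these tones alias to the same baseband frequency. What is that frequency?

fs/2 = 26.65 kHz.
89.7 kHz mod fs = 36.4 kHz.
36.4 kHz > fs/2 = 26.65 kHz, folds to fs − 36.4 kHz = 16.9 kHz.
211.3 kHz mod fs = 51.4 kHz.
51.4 kHz > fs/2 = 26.65 kHz, folds to fs − 51.4 kHz = 1.9 kHz.
47.8 kHz > fs/2 = 26.65 kHz, folds to fs − 47.8 kHz = 5.5 kHz.
101.1 kHz mod fs = 47.8 kHz.
47.8 kHz > fs/2 = 26.65 kHz, folds to fs − 47.8 kHz = 5.5 kHz.
91.1 kHz mod fs = 37.8 kHz.
37.8 kHz > fs/2 = 26.65 kHz, folds to fs − 37.8 kHz = 15.5 kHz.
47.8 kHz and 101.1 kHz both map to 5.5 kHz.

5.5 kHz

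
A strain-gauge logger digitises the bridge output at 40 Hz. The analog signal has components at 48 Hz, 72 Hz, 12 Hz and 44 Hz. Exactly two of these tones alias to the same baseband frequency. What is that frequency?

8 Hz

fs/2 = 20 Hz.
48 Hz mod fs = 8 Hz.
8 Hz ≤ fs/2 = 20 Hz, appears at 8 Hz.
72 Hz mod fs = 32 Hz.
32 Hz > fs/2 = 20 Hz, folds to fs − 32 Hz = 8 Hz.
12 Hz ≤ fs/2 = 20 Hz, passes unchanged.
44 Hz mod fs = 4 Hz.
4 Hz ≤ fs/2 = 20 Hz, appears at 4 Hz.
48 Hz and 72 Hz both map to 8 Hz.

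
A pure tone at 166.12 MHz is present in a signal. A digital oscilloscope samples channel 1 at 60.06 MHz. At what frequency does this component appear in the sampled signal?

14.06 MHz

166.12 MHz mod fs = 46 MHz.
46 MHz > fs/2 = 30.03 MHz, folds to fs − 46 MHz = 14.06 MHz.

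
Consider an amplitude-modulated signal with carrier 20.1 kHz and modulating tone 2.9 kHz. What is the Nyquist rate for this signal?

AM sidebands sit at fc ± fm = 17.2 kHz and 23 kHz.
Highest-frequency component: 23 kHz.
Nyquist rate = 2 × 23 kHz = 46 kHz.

46 kHz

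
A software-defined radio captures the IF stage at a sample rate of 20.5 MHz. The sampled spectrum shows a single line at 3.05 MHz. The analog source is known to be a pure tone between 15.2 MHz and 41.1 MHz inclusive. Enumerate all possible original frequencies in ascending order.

Frequencies that alias to 3.05 MHz are k·fs ± 3.05 MHz for integer k ≥ 0.
k=0: 3.05 MHz.
k=1: 17.45 MHz, 23.55 MHz.
k=2: 37.95 MHz, 44.05 MHz.
k=3: 58.45 MHz, 64.55 MHz.
Within [15.2 MHz, 41.1 MHz]: 17.45 MHz, 23.55 MHz, 37.95 MHz.

17.45 MHz, 23.55 MHz, 37.95 MHz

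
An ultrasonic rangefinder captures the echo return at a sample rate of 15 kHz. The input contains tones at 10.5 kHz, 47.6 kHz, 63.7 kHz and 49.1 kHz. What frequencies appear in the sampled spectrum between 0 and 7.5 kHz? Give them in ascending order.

fs/2 = 7.5 kHz.
10.5 kHz > fs/2 = 7.5 kHz, folds to fs − 10.5 kHz = 4.5 kHz.
47.6 kHz mod fs = 2.6 kHz.
2.6 kHz ≤ fs/2 = 7.5 kHz, appears at 2.6 kHz.
63.7 kHz mod fs = 3.7 kHz.
3.7 kHz ≤ fs/2 = 7.5 kHz, appears at 3.7 kHz.
49.1 kHz mod fs = 4.1 kHz.
4.1 kHz ≤ fs/2 = 7.5 kHz, appears at 4.1 kHz.
Distinct values: {2.6 kHz, 3.7 kHz, 4.1 kHz, 4.5 kHz}.

2.6 kHz, 3.7 kHz, 4.1 kHz, 4.5 kHz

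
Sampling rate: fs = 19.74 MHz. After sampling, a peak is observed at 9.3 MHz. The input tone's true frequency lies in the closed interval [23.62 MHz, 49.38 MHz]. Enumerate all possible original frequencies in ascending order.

Frequencies that alias to 9.3 MHz are k·fs ± 9.3 MHz for integer k ≥ 0.
k=0: 9.3 MHz.
k=1: 10.44 MHz, 29.04 MHz.
k=2: 30.18 MHz, 48.78 MHz.
k=3: 49.92 MHz, 68.52 MHz.
Within [23.62 MHz, 49.38 MHz]: 29.04 MHz, 30.18 MHz, 48.78 MHz.

29.04 MHz, 30.18 MHz, 48.78 MHz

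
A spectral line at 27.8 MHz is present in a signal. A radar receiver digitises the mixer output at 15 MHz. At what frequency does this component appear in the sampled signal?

27.8 MHz mod fs = 12.8 MHz.
12.8 MHz > fs/2 = 7.5 MHz, folds to fs − 12.8 MHz = 2.2 MHz.

2.2 MHz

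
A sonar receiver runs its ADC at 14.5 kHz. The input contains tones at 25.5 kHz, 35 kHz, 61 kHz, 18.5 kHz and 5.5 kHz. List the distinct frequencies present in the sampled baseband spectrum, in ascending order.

fs/2 = 7.25 kHz.
25.5 kHz mod fs = 11 kHz.
11 kHz > fs/2 = 7.25 kHz, folds to fs − 11 kHz = 3.5 kHz.
35 kHz mod fs = 6 kHz.
6 kHz ≤ fs/2 = 7.25 kHz, appears at 6 kHz.
61 kHz mod fs = 3 kHz.
3 kHz ≤ fs/2 = 7.25 kHz, appears at 3 kHz.
18.5 kHz mod fs = 4 kHz.
4 kHz ≤ fs/2 = 7.25 kHz, appears at 4 kHz.
5.5 kHz ≤ fs/2 = 7.25 kHz, passes unchanged.
Distinct values: {3 kHz, 3.5 kHz, 4 kHz, 5.5 kHz, 6 kHz}.

3 kHz, 3.5 kHz, 4 kHz, 5.5 kHz, 6 kHz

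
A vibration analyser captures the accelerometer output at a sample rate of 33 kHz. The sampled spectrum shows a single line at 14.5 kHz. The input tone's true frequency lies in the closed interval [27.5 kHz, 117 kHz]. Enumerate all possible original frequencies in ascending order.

47.5 kHz, 51.5 kHz, 80.5 kHz, 84.5 kHz, 113.5 kHz

Frequencies that alias to 14.5 kHz are k·fs ± 14.5 kHz for integer k ≥ 0.
k=0: 14.5 kHz.
k=1: 18.5 kHz, 47.5 kHz.
k=2: 51.5 kHz, 80.5 kHz.
k=3: 84.5 kHz, 113.5 kHz.
k=4: 117.5 kHz, 146.5 kHz.
Within [27.5 kHz, 117 kHz]: 47.5 kHz, 51.5 kHz, 80.5 kHz, 84.5 kHz, 113.5 kHz.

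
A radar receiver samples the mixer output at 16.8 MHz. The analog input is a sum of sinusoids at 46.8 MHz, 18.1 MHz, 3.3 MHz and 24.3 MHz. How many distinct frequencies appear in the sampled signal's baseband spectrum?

fs/2 = 8.4 MHz.
46.8 MHz mod fs = 13.2 MHz.
13.2 MHz > fs/2 = 8.4 MHz, folds to fs − 13.2 MHz = 3.6 MHz.
18.1 MHz mod fs = 1.3 MHz.
1.3 MHz ≤ fs/2 = 8.4 MHz, appears at 1.3 MHz.
3.3 MHz ≤ fs/2 = 8.4 MHz, passes unchanged.
24.3 MHz mod fs = 7.5 MHz.
7.5 MHz ≤ fs/2 = 8.4 MHz, appears at 7.5 MHz.
Distinct values: {1.3 MHz, 3.3 MHz, 3.6 MHz, 7.5 MHz} → 4.

4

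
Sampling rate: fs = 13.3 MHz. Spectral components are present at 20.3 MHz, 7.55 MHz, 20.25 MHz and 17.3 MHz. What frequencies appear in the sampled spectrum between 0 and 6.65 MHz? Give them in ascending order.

4 MHz, 5.75 MHz, 6.3 MHz, 6.35 MHz

fs/2 = 6.65 MHz.
20.3 MHz mod fs = 7 MHz.
7 MHz > fs/2 = 6.65 MHz, folds to fs − 7 MHz = 6.3 MHz.
7.55 MHz > fs/2 = 6.65 MHz, folds to fs − 7.55 MHz = 5.75 MHz.
20.25 MHz mod fs = 6.95 MHz.
6.95 MHz > fs/2 = 6.65 MHz, folds to fs − 6.95 MHz = 6.35 MHz.
17.3 MHz mod fs = 4 MHz.
4 MHz ≤ fs/2 = 6.65 MHz, appears at 4 MHz.
Distinct values: {4 MHz, 5.75 MHz, 6.3 MHz, 6.35 MHz}.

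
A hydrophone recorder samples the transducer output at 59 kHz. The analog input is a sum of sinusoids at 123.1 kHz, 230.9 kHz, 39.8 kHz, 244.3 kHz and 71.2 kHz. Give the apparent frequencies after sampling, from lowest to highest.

5.1 kHz, 8.3 kHz, 12.2 kHz, 19.2 kHz

fs/2 = 29.5 kHz.
123.1 kHz mod fs = 5.1 kHz.
5.1 kHz ≤ fs/2 = 29.5 kHz, appears at 5.1 kHz.
230.9 kHz mod fs = 53.9 kHz.
53.9 kHz > fs/2 = 29.5 kHz, folds to fs − 53.9 kHz = 5.1 kHz.
39.8 kHz > fs/2 = 29.5 kHz, folds to fs − 39.8 kHz = 19.2 kHz.
244.3 kHz mod fs = 8.3 kHz.
8.3 kHz ≤ fs/2 = 29.5 kHz, appears at 8.3 kHz.
71.2 kHz mod fs = 12.2 kHz.
12.2 kHz ≤ fs/2 = 29.5 kHz, appears at 12.2 kHz.
Distinct values: {5.1 kHz, 8.3 kHz, 12.2 kHz, 19.2 kHz}.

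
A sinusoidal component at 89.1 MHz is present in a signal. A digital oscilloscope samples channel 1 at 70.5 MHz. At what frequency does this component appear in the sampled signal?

18.6 MHz

89.1 MHz mod fs = 18.6 MHz.
18.6 MHz ≤ fs/2 = 35.25 MHz, appears at 18.6 MHz.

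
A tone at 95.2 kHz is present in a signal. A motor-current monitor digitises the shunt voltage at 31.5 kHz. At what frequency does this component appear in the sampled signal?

95.2 kHz mod fs = 0.7 kHz.
0.7 kHz ≤ fs/2 = 15.75 kHz, appears at 0.7 kHz.

0.7 kHz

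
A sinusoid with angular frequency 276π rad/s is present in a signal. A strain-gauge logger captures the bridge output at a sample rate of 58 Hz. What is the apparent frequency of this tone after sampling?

ω = 276π rad/s → f = ω/(2π) = 138 Hz.
138 Hz mod fs = 22 Hz.
22 Hz ≤ fs/2 = 29 Hz, appears at 22 Hz.

22 Hz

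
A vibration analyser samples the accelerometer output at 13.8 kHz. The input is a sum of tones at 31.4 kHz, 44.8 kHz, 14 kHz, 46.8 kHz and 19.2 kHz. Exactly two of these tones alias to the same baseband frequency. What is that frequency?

fs/2 = 6.9 kHz.
31.4 kHz mod fs = 3.8 kHz.
3.8 kHz ≤ fs/2 = 6.9 kHz, appears at 3.8 kHz.
44.8 kHz mod fs = 3.4 kHz.
3.4 kHz ≤ fs/2 = 6.9 kHz, appears at 3.4 kHz.
14 kHz mod fs = 0.2 kHz.
0.2 kHz ≤ fs/2 = 6.9 kHz, appears at 0.2 kHz.
46.8 kHz mod fs = 5.4 kHz.
5.4 kHz ≤ fs/2 = 6.9 kHz, appears at 5.4 kHz.
19.2 kHz mod fs = 5.4 kHz.
5.4 kHz ≤ fs/2 = 6.9 kHz, appears at 5.4 kHz.
19.2 kHz and 46.8 kHz both map to 5.4 kHz.

5.4 kHz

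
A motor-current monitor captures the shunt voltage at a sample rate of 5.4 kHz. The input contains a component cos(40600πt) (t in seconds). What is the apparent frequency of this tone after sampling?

ω = 40600π rad/s → f = ω/(2π) = 20300 Hz = 20.3 kHz.
20.3 kHz mod fs = 4.1 kHz.
4.1 kHz > fs/2 = 2.7 kHz, folds to fs − 4.1 kHz = 1.3 kHz.

1.3 kHz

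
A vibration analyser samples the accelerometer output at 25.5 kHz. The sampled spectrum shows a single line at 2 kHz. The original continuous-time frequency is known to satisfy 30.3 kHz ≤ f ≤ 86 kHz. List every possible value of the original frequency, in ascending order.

49 kHz, 53 kHz, 74.5 kHz, 78.5 kHz

Frequencies that alias to 2 kHz are k·fs ± 2 kHz for integer k ≥ 0.
k=0: 2 kHz.
k=1: 23.5 kHz, 27.5 kHz.
k=2: 49 kHz, 53 kHz.
k=3: 74.5 kHz, 78.5 kHz.
k=4: 100 kHz, 104 kHz.
Within [30.3 kHz, 86 kHz]: 49 kHz, 53 kHz, 74.5 kHz, 78.5 kHz.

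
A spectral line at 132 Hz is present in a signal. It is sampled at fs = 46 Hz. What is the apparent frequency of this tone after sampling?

132 Hz mod fs = 40 Hz.
40 Hz > fs/2 = 23 Hz, folds to fs − 40 Hz = 6 Hz.

6 Hz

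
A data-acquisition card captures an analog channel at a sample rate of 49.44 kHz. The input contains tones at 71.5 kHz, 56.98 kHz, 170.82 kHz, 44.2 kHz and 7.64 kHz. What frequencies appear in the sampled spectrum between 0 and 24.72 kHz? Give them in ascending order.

5.24 kHz, 7.54 kHz, 7.64 kHz, 22.06 kHz, 22.5 kHz

fs/2 = 24.72 kHz.
71.5 kHz mod fs = 22.06 kHz.
22.06 kHz ≤ fs/2 = 24.72 kHz, appears at 22.06 kHz.
56.98 kHz mod fs = 7.54 kHz.
7.54 kHz ≤ fs/2 = 24.72 kHz, appears at 7.54 kHz.
170.82 kHz mod fs = 22.5 kHz.
22.5 kHz ≤ fs/2 = 24.72 kHz, appears at 22.5 kHz.
44.2 kHz > fs/2 = 24.72 kHz, folds to fs − 44.2 kHz = 5.24 kHz.
7.64 kHz ≤ fs/2 = 24.72 kHz, passes unchanged.
Distinct values: {5.24 kHz, 7.54 kHz, 7.64 kHz, 22.06 kHz, 22.5 kHz}.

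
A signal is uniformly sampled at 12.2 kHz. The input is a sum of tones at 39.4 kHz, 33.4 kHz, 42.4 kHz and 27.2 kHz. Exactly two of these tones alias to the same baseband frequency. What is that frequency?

fs/2 = 6.1 kHz.
39.4 kHz mod fs = 2.8 kHz.
2.8 kHz ≤ fs/2 = 6.1 kHz, appears at 2.8 kHz.
33.4 kHz mod fs = 9 kHz.
9 kHz > fs/2 = 6.1 kHz, folds to fs − 9 kHz = 3.2 kHz.
42.4 kHz mod fs = 5.8 kHz.
5.8 kHz ≤ fs/2 = 6.1 kHz, appears at 5.8 kHz.
27.2 kHz mod fs = 2.8 kHz.
2.8 kHz ≤ fs/2 = 6.1 kHz, appears at 2.8 kHz.
27.2 kHz and 39.4 kHz both map to 2.8 kHz.

2.8 kHz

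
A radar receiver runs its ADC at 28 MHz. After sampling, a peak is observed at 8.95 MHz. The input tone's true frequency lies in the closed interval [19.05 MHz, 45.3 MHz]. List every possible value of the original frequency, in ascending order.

Frequencies that alias to 8.95 MHz are k·fs ± 8.95 MHz for integer k ≥ 0.
k=0: 8.95 MHz.
k=1: 19.05 MHz, 36.95 MHz.
k=2: 47.05 MHz, 64.95 MHz.
Within [19.05 MHz, 45.3 MHz]: 19.05 MHz, 36.95 MHz.

19.05 MHz, 36.95 MHz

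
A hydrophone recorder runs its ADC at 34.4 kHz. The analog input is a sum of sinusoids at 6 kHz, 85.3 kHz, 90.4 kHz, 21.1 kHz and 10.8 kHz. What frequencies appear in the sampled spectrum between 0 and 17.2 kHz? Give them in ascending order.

fs/2 = 17.2 kHz.
6 kHz ≤ fs/2 = 17.2 kHz, passes unchanged.
85.3 kHz mod fs = 16.5 kHz.
16.5 kHz ≤ fs/2 = 17.2 kHz, appears at 16.5 kHz.
90.4 kHz mod fs = 21.6 kHz.
21.6 kHz > fs/2 = 17.2 kHz, folds to fs − 21.6 kHz = 12.8 kHz.
21.1 kHz > fs/2 = 17.2 kHz, folds to fs − 21.1 kHz = 13.3 kHz.
10.8 kHz ≤ fs/2 = 17.2 kHz, passes unchanged.
Distinct values: {6 kHz, 10.8 kHz, 12.8 kHz, 13.3 kHz, 16.5 kHz}.

6 kHz, 10.8 kHz, 12.8 kHz, 13.3 kHz, 16.5 kHz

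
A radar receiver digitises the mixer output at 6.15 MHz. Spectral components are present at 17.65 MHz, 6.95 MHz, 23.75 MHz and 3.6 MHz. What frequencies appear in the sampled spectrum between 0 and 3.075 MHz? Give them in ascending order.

0.8 MHz, 0.85 MHz, 2.55 MHz

fs/2 = 3.075 MHz.
17.65 MHz mod fs = 5.35 MHz.
5.35 MHz > fs/2 = 3.075 MHz, folds to fs − 5.35 MHz = 0.8 MHz.
6.95 MHz mod fs = 0.8 MHz.
0.8 MHz ≤ fs/2 = 3.075 MHz, appears at 0.8 MHz.
23.75 MHz mod fs = 5.3 MHz.
5.3 MHz > fs/2 = 3.075 MHz, folds to fs − 5.3 MHz = 0.85 MHz.
3.6 MHz > fs/2 = 3.075 MHz, folds to fs − 3.6 MHz = 2.55 MHz.
Distinct values: {0.8 MHz, 0.85 MHz, 2.55 MHz}.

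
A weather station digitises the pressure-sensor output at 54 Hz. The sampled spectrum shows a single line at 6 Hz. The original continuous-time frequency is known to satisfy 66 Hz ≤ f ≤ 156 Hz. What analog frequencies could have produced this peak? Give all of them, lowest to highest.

Frequencies that alias to 6 Hz are k·fs ± 6 Hz for integer k ≥ 0.
k=0: 6 Hz.
k=1: 48 Hz, 60 Hz.
k=2: 102 Hz, 114 Hz.
k=3: 156 Hz, 168 Hz.
k=4: 210 Hz, 222 Hz.
Within [66 Hz, 156 Hz]: 102 Hz, 114 Hz, 156 Hz.

102 Hz, 114 Hz, 156 Hz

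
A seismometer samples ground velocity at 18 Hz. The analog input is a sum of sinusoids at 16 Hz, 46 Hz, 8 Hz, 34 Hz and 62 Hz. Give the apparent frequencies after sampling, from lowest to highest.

fs/2 = 9 Hz.
16 Hz > fs/2 = 9 Hz, folds to fs − 16 Hz = 2 Hz.
46 Hz mod fs = 10 Hz.
10 Hz > fs/2 = 9 Hz, folds to fs − 10 Hz = 8 Hz.
8 Hz ≤ fs/2 = 9 Hz, passes unchanged.
34 Hz mod fs = 16 Hz.
16 Hz > fs/2 = 9 Hz, folds to fs − 16 Hz = 2 Hz.
62 Hz mod fs = 8 Hz.
8 Hz ≤ fs/2 = 9 Hz, appears at 8 Hz.
Distinct values: {2 Hz, 8 Hz}.

2 Hz, 8 Hz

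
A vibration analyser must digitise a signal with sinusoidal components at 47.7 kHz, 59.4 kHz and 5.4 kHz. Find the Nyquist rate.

Highest-frequency component: 59.4 kHz.
Nyquist rate = 2 × 59.4 kHz = 118.8 kHz.

118.8 kHz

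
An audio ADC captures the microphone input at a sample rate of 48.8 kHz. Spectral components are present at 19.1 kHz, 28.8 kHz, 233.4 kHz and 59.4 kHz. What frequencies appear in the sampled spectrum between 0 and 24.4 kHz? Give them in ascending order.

10.6 kHz, 19.1 kHz, 20 kHz

fs/2 = 24.4 kHz.
19.1 kHz ≤ fs/2 = 24.4 kHz, passes unchanged.
28.8 kHz > fs/2 = 24.4 kHz, folds to fs − 28.8 kHz = 20 kHz.
233.4 kHz mod fs = 38.2 kHz.
38.2 kHz > fs/2 = 24.4 kHz, folds to fs − 38.2 kHz = 10.6 kHz.
59.4 kHz mod fs = 10.6 kHz.
10.6 kHz ≤ fs/2 = 24.4 kHz, appears at 10.6 kHz.
Distinct values: {10.6 kHz, 19.1 kHz, 20 kHz}.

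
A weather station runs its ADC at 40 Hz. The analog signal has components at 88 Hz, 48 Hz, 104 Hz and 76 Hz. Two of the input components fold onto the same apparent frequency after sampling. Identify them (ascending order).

fs/2 = 20 Hz.
88 Hz mod fs = 8 Hz.
8 Hz ≤ fs/2 = 20 Hz, appears at 8 Hz.
48 Hz mod fs = 8 Hz.
8 Hz ≤ fs/2 = 20 Hz, appears at 8 Hz.
104 Hz mod fs = 24 Hz.
24 Hz > fs/2 = 20 Hz, folds to fs − 24 Hz = 16 Hz.
76 Hz mod fs = 36 Hz.
36 Hz > fs/2 = 20 Hz, folds to fs − 36 Hz = 4 Hz.
48 Hz and 88 Hz both map to 8 Hz.

48 Hz, 88 Hz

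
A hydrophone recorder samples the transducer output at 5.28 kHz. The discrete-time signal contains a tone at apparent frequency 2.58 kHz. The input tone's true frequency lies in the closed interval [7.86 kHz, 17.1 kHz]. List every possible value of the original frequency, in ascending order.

Frequencies that alias to 2.58 kHz are k·fs ± 2.58 kHz for integer k ≥ 0.
k=0: 2.58 kHz.
k=1: 2.7 kHz, 7.86 kHz.
k=2: 7.98 kHz, 13.14 kHz.
k=3: 13.26 kHz, 18.42 kHz.
k=4: 18.54 kHz, 23.7 kHz.
Within [7.86 kHz, 17.1 kHz]: 7.86 kHz, 7.98 kHz, 13.14 kHz, 13.26 kHz.

7.86 kHz, 7.98 kHz, 13.14 kHz, 13.26 kHz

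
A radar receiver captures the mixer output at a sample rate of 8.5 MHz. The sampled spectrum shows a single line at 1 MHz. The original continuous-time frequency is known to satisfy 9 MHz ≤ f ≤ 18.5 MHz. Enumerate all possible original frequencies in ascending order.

Frequencies that alias to 1 MHz are k·fs ± 1 MHz for integer k ≥ 0.
k=0: 1 MHz.
k=1: 7.5 MHz, 9.5 MHz.
k=2: 16 MHz, 18 MHz.
k=3: 24.5 MHz, 26.5 MHz.
Within [9 MHz, 18.5 MHz]: 9.5 MHz, 16 MHz, 18 MHz.

9.5 MHz, 16 MHz, 18 MHz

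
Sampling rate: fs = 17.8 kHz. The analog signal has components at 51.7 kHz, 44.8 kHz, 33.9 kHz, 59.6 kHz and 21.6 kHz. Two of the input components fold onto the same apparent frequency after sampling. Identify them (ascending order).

33.9 kHz, 51.7 kHz

fs/2 = 8.9 kHz.
51.7 kHz mod fs = 16.1 kHz.
16.1 kHz > fs/2 = 8.9 kHz, folds to fs − 16.1 kHz = 1.7 kHz.
44.8 kHz mod fs = 9.2 kHz.
9.2 kHz > fs/2 = 8.9 kHz, folds to fs − 9.2 kHz = 8.6 kHz.
33.9 kHz mod fs = 16.1 kHz.
16.1 kHz > fs/2 = 8.9 kHz, folds to fs − 16.1 kHz = 1.7 kHz.
59.6 kHz mod fs = 6.2 kHz.
6.2 kHz ≤ fs/2 = 8.9 kHz, appears at 6.2 kHz.
21.6 kHz mod fs = 3.8 kHz.
3.8 kHz ≤ fs/2 = 8.9 kHz, appears at 3.8 kHz.
33.9 kHz and 51.7 kHz both map to 1.7 kHz.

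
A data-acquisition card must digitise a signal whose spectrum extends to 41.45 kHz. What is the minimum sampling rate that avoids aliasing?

Nyquist rate = 2 × 41.45 kHz = 82.9 kHz.

82.9 kHz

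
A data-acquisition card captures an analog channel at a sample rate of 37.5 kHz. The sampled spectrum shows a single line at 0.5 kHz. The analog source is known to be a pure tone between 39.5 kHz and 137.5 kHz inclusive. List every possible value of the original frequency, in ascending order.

74.5 kHz, 75.5 kHz, 112 kHz, 113 kHz

Frequencies that alias to 0.5 kHz are k·fs ± 0.5 kHz for integer k ≥ 0.
k=0: 0.5 kHz.
k=1: 37 kHz, 38 kHz.
k=2: 74.5 kHz, 75.5 kHz.
k=3: 112 kHz, 113 kHz.
k=4: 149.5 kHz, 150.5 kHz.
Within [39.5 kHz, 137.5 kHz]: 74.5 kHz, 75.5 kHz, 112 kHz, 113 kHz.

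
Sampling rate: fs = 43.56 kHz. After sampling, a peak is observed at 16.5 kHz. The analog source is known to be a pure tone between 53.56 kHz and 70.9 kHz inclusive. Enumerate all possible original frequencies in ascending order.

60.06 kHz, 70.62 kHz

Frequencies that alias to 16.5 kHz are k·fs ± 16.5 kHz for integer k ≥ 0.
k=0: 16.5 kHz.
k=1: 27.06 kHz, 60.06 kHz.
k=2: 70.62 kHz, 103.62 kHz.
k=3: 114.18 kHz, 147.18 kHz.
Within [53.56 kHz, 70.9 kHz]: 60.06 kHz, 70.62 kHz.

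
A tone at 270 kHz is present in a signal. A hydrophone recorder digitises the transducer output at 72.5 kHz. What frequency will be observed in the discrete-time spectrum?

270 kHz mod fs = 52.5 kHz.
52.5 kHz > fs/2 = 36.25 kHz, folds to fs − 52.5 kHz = 20 kHz.

20 kHz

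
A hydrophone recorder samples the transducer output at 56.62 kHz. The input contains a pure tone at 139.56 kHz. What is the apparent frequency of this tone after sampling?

139.56 kHz mod fs = 26.32 kHz.
26.32 kHz ≤ fs/2 = 28.31 kHz, appears at 26.32 kHz.

26.32 kHz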